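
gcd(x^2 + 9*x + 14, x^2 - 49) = x + 7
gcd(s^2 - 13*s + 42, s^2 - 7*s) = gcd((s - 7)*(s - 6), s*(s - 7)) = s - 7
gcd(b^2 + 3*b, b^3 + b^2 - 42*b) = b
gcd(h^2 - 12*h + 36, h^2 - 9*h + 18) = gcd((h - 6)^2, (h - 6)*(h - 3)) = h - 6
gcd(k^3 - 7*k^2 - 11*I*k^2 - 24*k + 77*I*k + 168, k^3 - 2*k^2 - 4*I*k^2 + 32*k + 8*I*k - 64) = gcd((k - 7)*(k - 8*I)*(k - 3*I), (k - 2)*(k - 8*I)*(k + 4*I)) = k - 8*I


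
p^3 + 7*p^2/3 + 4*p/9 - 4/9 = (p - 1/3)*(p + 2/3)*(p + 2)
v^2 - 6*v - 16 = (v - 8)*(v + 2)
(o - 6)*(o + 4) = o^2 - 2*o - 24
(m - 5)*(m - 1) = m^2 - 6*m + 5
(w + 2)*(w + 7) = w^2 + 9*w + 14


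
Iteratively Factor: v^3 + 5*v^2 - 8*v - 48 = (v - 3)*(v^2 + 8*v + 16) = (v - 3)*(v + 4)*(v + 4)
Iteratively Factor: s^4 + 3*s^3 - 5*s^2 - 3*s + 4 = (s + 4)*(s^3 - s^2 - s + 1) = (s - 1)*(s + 4)*(s^2 - 1) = (s - 1)*(s + 1)*(s + 4)*(s - 1)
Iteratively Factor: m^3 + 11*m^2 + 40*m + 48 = (m + 4)*(m^2 + 7*m + 12) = (m + 4)^2*(m + 3)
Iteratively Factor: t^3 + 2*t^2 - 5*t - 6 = (t + 3)*(t^2 - t - 2) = (t - 2)*(t + 3)*(t + 1)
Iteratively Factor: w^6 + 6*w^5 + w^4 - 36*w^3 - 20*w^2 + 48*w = (w - 2)*(w^5 + 8*w^4 + 17*w^3 - 2*w^2 - 24*w) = (w - 2)*(w + 4)*(w^4 + 4*w^3 + w^2 - 6*w) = (w - 2)*(w + 2)*(w + 4)*(w^3 + 2*w^2 - 3*w) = w*(w - 2)*(w + 2)*(w + 4)*(w^2 + 2*w - 3) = w*(w - 2)*(w - 1)*(w + 2)*(w + 4)*(w + 3)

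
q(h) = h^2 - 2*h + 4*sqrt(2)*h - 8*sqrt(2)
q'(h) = 2*h - 2 + 4*sqrt(2)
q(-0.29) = -12.29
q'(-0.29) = 3.08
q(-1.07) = -14.08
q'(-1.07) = 1.52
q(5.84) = 44.15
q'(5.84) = 15.34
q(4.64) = 27.18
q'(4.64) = 12.94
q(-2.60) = -14.06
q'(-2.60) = -1.54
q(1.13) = -5.90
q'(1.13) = 5.92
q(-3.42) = -12.12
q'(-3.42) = -3.18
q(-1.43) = -14.50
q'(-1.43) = 0.80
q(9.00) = 102.60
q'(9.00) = 21.66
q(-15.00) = 158.83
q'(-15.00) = -26.34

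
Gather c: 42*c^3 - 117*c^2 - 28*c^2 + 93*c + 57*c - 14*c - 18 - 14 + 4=42*c^3 - 145*c^2 + 136*c - 28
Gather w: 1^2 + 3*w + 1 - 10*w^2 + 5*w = -10*w^2 + 8*w + 2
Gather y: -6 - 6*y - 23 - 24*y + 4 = -30*y - 25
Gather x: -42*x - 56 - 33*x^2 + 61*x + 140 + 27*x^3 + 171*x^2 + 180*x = 27*x^3 + 138*x^2 + 199*x + 84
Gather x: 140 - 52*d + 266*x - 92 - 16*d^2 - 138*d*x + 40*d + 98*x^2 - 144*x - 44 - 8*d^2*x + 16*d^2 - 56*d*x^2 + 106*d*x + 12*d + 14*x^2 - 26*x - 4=x^2*(112 - 56*d) + x*(-8*d^2 - 32*d + 96)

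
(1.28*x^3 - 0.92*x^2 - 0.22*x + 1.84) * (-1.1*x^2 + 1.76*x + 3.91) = -1.408*x^5 + 3.2648*x^4 + 3.6276*x^3 - 6.0084*x^2 + 2.3782*x + 7.1944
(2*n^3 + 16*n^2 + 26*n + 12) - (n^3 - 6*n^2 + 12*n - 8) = n^3 + 22*n^2 + 14*n + 20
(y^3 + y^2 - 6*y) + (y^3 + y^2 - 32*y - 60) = 2*y^3 + 2*y^2 - 38*y - 60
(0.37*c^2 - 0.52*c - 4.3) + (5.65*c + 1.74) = 0.37*c^2 + 5.13*c - 2.56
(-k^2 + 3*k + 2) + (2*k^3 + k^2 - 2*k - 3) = 2*k^3 + k - 1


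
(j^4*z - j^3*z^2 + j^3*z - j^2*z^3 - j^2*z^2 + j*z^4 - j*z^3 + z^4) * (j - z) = j^5*z - 2*j^4*z^2 + j^4*z - 2*j^3*z^2 + 2*j^2*z^4 - j*z^5 + 2*j*z^4 - z^5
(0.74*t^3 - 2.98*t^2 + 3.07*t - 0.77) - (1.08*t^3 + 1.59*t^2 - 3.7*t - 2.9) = -0.34*t^3 - 4.57*t^2 + 6.77*t + 2.13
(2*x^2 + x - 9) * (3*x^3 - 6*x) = 6*x^5 + 3*x^4 - 39*x^3 - 6*x^2 + 54*x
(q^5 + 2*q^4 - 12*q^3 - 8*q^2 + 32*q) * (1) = q^5 + 2*q^4 - 12*q^3 - 8*q^2 + 32*q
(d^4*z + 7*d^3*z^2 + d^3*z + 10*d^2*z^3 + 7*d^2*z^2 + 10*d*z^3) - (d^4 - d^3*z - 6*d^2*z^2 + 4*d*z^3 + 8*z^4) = d^4*z - d^4 + 7*d^3*z^2 + 2*d^3*z + 10*d^2*z^3 + 13*d^2*z^2 + 6*d*z^3 - 8*z^4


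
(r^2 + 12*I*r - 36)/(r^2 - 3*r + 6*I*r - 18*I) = (r + 6*I)/(r - 3)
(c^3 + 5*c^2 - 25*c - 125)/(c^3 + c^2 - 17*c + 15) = (c^2 - 25)/(c^2 - 4*c + 3)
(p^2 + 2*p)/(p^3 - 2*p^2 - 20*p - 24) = p/(p^2 - 4*p - 12)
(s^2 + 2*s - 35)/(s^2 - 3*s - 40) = (-s^2 - 2*s + 35)/(-s^2 + 3*s + 40)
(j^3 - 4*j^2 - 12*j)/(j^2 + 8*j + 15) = j*(j^2 - 4*j - 12)/(j^2 + 8*j + 15)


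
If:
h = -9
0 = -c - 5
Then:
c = -5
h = -9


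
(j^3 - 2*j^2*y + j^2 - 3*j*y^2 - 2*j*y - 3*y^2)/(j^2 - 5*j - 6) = (j^2 - 2*j*y - 3*y^2)/(j - 6)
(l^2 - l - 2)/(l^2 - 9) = (l^2 - l - 2)/(l^2 - 9)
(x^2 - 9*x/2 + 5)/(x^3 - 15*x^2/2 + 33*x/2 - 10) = (x - 2)/(x^2 - 5*x + 4)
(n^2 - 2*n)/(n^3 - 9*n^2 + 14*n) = 1/(n - 7)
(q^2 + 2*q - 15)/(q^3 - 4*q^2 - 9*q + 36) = (q + 5)/(q^2 - q - 12)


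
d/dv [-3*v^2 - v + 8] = -6*v - 1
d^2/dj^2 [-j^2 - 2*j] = -2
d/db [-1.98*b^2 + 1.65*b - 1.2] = 1.65 - 3.96*b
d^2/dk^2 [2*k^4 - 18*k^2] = 24*k^2 - 36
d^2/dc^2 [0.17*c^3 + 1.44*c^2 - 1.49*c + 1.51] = 1.02*c + 2.88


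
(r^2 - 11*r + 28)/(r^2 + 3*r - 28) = (r - 7)/(r + 7)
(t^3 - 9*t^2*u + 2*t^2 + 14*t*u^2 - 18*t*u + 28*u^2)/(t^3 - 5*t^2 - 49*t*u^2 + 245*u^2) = (t^2 - 2*t*u + 2*t - 4*u)/(t^2 + 7*t*u - 5*t - 35*u)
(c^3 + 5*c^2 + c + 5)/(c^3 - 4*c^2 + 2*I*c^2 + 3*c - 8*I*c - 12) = (c^2 + c*(5 + I) + 5*I)/(c^2 + c*(-4 + 3*I) - 12*I)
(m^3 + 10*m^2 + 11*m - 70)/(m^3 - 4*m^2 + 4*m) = (m^2 + 12*m + 35)/(m*(m - 2))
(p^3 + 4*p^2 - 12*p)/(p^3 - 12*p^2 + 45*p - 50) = p*(p + 6)/(p^2 - 10*p + 25)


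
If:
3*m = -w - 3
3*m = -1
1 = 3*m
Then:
No Solution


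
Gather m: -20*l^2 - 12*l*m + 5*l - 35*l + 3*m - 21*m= -20*l^2 - 30*l + m*(-12*l - 18)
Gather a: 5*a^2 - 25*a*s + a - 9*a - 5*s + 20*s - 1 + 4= 5*a^2 + a*(-25*s - 8) + 15*s + 3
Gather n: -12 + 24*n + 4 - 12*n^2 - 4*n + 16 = -12*n^2 + 20*n + 8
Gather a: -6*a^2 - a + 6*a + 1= -6*a^2 + 5*a + 1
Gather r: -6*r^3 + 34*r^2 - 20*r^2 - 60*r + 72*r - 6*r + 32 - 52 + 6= -6*r^3 + 14*r^2 + 6*r - 14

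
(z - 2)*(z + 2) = z^2 - 4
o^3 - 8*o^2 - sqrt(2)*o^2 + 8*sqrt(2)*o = o*(o - 8)*(o - sqrt(2))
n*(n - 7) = n^2 - 7*n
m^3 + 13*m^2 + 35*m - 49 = (m - 1)*(m + 7)^2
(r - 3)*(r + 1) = r^2 - 2*r - 3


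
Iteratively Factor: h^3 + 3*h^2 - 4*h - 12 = (h - 2)*(h^2 + 5*h + 6) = (h - 2)*(h + 2)*(h + 3)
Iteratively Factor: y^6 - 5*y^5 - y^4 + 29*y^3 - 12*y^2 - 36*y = (y + 1)*(y^5 - 6*y^4 + 5*y^3 + 24*y^2 - 36*y) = y*(y + 1)*(y^4 - 6*y^3 + 5*y^2 + 24*y - 36) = y*(y - 2)*(y + 1)*(y^3 - 4*y^2 - 3*y + 18) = y*(y - 2)*(y + 1)*(y + 2)*(y^2 - 6*y + 9) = y*(y - 3)*(y - 2)*(y + 1)*(y + 2)*(y - 3)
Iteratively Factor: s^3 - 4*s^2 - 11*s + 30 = (s - 5)*(s^2 + s - 6) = (s - 5)*(s - 2)*(s + 3)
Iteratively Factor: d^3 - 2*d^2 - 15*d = (d + 3)*(d^2 - 5*d) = (d - 5)*(d + 3)*(d)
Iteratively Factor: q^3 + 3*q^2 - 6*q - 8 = (q + 1)*(q^2 + 2*q - 8) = (q - 2)*(q + 1)*(q + 4)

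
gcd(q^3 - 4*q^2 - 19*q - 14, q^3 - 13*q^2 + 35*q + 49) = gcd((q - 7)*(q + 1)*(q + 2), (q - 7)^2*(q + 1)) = q^2 - 6*q - 7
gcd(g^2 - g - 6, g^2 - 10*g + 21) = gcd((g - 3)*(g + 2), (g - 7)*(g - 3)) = g - 3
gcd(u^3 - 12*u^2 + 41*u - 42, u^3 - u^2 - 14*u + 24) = u^2 - 5*u + 6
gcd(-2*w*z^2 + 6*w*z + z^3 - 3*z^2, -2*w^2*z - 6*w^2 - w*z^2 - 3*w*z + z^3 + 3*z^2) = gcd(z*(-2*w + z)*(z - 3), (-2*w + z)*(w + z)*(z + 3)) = -2*w + z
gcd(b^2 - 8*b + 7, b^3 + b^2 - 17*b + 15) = b - 1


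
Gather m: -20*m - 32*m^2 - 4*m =-32*m^2 - 24*m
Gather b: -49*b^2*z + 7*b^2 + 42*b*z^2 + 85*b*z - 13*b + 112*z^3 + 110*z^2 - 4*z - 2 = b^2*(7 - 49*z) + b*(42*z^2 + 85*z - 13) + 112*z^3 + 110*z^2 - 4*z - 2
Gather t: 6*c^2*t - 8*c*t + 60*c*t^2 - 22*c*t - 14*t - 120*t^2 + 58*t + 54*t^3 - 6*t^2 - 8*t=54*t^3 + t^2*(60*c - 126) + t*(6*c^2 - 30*c + 36)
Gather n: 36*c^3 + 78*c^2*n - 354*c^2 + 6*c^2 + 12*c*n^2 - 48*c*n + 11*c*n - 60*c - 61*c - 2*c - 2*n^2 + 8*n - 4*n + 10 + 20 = 36*c^3 - 348*c^2 - 123*c + n^2*(12*c - 2) + n*(78*c^2 - 37*c + 4) + 30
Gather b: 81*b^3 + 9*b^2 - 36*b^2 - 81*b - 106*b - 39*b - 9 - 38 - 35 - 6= 81*b^3 - 27*b^2 - 226*b - 88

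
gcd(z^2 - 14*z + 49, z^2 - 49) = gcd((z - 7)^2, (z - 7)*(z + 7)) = z - 7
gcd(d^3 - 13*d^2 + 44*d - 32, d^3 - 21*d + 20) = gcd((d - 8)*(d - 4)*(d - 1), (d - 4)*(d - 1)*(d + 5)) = d^2 - 5*d + 4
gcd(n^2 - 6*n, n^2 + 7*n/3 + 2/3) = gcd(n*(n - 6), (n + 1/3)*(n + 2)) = 1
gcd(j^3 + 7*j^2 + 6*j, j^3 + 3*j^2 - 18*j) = j^2 + 6*j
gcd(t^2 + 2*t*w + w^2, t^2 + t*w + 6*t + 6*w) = t + w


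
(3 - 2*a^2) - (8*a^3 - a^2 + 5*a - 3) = -8*a^3 - a^2 - 5*a + 6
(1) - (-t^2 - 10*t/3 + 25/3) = t^2 + 10*t/3 - 22/3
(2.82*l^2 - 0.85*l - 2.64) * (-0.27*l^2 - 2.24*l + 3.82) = -0.7614*l^4 - 6.0873*l^3 + 13.3892*l^2 + 2.6666*l - 10.0848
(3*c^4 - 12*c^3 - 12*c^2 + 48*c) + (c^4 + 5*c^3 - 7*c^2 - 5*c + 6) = 4*c^4 - 7*c^3 - 19*c^2 + 43*c + 6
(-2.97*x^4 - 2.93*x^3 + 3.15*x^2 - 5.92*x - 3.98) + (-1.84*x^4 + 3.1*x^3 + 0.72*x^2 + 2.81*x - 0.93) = -4.81*x^4 + 0.17*x^3 + 3.87*x^2 - 3.11*x - 4.91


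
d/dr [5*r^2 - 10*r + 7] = 10*r - 10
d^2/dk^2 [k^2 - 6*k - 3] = 2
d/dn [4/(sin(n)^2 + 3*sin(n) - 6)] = -4*(2*sin(n) + 3)*cos(n)/(sin(n)^2 + 3*sin(n) - 6)^2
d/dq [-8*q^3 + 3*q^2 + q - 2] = -24*q^2 + 6*q + 1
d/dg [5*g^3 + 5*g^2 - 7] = 5*g*(3*g + 2)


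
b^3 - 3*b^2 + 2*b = b*(b - 2)*(b - 1)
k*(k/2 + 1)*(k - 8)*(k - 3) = k^4/2 - 9*k^3/2 + k^2 + 24*k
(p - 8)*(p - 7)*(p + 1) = p^3 - 14*p^2 + 41*p + 56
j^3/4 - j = j*(j/4 + 1/2)*(j - 2)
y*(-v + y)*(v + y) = -v^2*y + y^3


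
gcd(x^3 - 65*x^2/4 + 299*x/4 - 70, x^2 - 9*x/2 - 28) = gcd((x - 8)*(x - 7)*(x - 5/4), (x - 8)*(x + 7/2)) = x - 8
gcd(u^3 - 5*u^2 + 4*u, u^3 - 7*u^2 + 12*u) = u^2 - 4*u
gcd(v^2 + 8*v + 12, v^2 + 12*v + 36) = v + 6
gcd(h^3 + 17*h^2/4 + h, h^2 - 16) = h + 4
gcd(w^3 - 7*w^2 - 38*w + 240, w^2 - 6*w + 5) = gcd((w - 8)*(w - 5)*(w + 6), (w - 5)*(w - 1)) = w - 5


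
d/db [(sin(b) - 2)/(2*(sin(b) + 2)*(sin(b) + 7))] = (-sin(b)^2 + 4*sin(b) + 32)*cos(b)/(2*(sin(b) + 2)^2*(sin(b) + 7)^2)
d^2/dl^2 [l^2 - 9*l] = 2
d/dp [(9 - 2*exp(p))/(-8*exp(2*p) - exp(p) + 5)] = (-(2*exp(p) - 9)*(16*exp(p) + 1) + 16*exp(2*p) + 2*exp(p) - 10)*exp(p)/(8*exp(2*p) + exp(p) - 5)^2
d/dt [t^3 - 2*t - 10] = 3*t^2 - 2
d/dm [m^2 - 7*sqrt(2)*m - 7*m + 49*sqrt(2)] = 2*m - 7*sqrt(2) - 7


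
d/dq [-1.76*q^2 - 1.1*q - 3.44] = -3.52*q - 1.1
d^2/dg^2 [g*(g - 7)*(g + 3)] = 6*g - 8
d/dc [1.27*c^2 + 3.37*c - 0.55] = 2.54*c + 3.37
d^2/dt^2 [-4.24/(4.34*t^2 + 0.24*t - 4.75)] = (159.725888*t^2 + 8.832768*t - 4.24*(8.68*t + 0.24)*(17.36*t + 0.48) - 174.8152)/(4.34*t^2 + 0.24*t - 4.75)^3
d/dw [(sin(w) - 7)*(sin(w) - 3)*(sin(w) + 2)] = (3*sin(w)^2 - 16*sin(w) + 1)*cos(w)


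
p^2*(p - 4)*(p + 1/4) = p^4 - 15*p^3/4 - p^2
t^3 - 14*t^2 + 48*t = t*(t - 8)*(t - 6)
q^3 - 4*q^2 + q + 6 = (q - 3)*(q - 2)*(q + 1)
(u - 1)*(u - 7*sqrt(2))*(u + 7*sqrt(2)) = u^3 - u^2 - 98*u + 98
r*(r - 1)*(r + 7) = r^3 + 6*r^2 - 7*r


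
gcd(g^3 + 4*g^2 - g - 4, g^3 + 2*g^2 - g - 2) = g^2 - 1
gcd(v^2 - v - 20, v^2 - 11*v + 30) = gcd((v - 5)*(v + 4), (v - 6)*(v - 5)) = v - 5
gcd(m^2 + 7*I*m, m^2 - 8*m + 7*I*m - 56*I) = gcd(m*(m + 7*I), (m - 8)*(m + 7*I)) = m + 7*I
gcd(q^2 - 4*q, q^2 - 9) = 1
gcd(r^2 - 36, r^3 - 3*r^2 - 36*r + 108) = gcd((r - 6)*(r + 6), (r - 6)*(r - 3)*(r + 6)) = r^2 - 36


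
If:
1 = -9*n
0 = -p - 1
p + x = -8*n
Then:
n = -1/9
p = -1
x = 17/9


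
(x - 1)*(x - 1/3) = x^2 - 4*x/3 + 1/3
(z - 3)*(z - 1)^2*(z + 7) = z^4 + 2*z^3 - 28*z^2 + 46*z - 21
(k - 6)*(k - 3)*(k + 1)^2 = k^4 - 7*k^3 + k^2 + 27*k + 18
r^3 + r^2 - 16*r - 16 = (r - 4)*(r + 1)*(r + 4)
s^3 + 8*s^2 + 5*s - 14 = (s - 1)*(s + 2)*(s + 7)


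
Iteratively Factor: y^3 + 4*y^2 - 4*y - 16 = (y - 2)*(y^2 + 6*y + 8) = (y - 2)*(y + 2)*(y + 4)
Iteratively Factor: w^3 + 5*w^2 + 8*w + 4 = (w + 2)*(w^2 + 3*w + 2) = (w + 2)^2*(w + 1)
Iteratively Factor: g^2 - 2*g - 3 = (g + 1)*(g - 3)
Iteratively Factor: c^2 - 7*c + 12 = (c - 4)*(c - 3)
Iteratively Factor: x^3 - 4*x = (x - 2)*(x^2 + 2*x) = x*(x - 2)*(x + 2)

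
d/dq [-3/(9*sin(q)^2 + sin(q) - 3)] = 3*(18*sin(q) + 1)*cos(q)/(9*sin(q)^2 + sin(q) - 3)^2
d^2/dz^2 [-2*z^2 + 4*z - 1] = -4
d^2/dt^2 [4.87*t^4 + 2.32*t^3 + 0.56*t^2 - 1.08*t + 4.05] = 58.44*t^2 + 13.92*t + 1.12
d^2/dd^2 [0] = 0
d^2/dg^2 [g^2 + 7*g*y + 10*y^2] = 2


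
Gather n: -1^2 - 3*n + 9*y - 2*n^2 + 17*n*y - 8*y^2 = -2*n^2 + n*(17*y - 3) - 8*y^2 + 9*y - 1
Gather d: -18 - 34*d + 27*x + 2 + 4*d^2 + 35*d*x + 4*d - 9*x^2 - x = 4*d^2 + d*(35*x - 30) - 9*x^2 + 26*x - 16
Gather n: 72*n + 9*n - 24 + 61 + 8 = 81*n + 45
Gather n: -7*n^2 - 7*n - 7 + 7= -7*n^2 - 7*n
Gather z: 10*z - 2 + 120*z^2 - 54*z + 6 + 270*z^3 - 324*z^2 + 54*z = 270*z^3 - 204*z^2 + 10*z + 4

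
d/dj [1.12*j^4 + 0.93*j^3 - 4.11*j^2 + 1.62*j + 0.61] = 4.48*j^3 + 2.79*j^2 - 8.22*j + 1.62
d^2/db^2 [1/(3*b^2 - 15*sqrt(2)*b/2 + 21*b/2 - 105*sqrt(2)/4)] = 32*(-4*b^2 - 14*b + 10*sqrt(2)*b + (4*b - 5*sqrt(2) + 7)^2 + 35*sqrt(2))/(3*(4*b^2 - 10*sqrt(2)*b + 14*b - 35*sqrt(2))^3)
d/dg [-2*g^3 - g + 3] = -6*g^2 - 1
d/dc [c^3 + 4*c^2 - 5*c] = 3*c^2 + 8*c - 5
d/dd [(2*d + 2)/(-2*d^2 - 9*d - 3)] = 4*(d^2 + 2*d + 3)/(4*d^4 + 36*d^3 + 93*d^2 + 54*d + 9)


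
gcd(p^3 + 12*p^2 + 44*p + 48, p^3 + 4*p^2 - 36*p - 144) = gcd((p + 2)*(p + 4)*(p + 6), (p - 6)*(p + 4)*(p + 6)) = p^2 + 10*p + 24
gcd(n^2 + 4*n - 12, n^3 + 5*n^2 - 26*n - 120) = n + 6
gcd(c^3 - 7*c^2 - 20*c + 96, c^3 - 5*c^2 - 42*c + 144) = c^2 - 11*c + 24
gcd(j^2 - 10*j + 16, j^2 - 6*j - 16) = j - 8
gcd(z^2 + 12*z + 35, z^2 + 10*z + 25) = z + 5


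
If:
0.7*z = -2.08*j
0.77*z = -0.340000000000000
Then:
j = 0.15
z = -0.44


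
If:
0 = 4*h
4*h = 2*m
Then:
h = 0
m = 0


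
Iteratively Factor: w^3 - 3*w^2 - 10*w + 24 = (w - 4)*(w^2 + w - 6) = (w - 4)*(w - 2)*(w + 3)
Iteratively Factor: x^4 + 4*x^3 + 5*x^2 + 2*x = (x + 1)*(x^3 + 3*x^2 + 2*x) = x*(x + 1)*(x^2 + 3*x + 2) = x*(x + 1)*(x + 2)*(x + 1)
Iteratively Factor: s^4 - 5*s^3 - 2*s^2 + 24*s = (s - 4)*(s^3 - s^2 - 6*s) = (s - 4)*(s + 2)*(s^2 - 3*s) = s*(s - 4)*(s + 2)*(s - 3)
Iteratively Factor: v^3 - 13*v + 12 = (v - 1)*(v^2 + v - 12) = (v - 3)*(v - 1)*(v + 4)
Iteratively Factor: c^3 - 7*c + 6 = (c - 1)*(c^2 + c - 6) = (c - 1)*(c + 3)*(c - 2)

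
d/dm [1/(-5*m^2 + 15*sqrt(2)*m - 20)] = (2*m - 3*sqrt(2))/(5*(m^2 - 3*sqrt(2)*m + 4)^2)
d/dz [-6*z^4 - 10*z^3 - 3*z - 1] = -24*z^3 - 30*z^2 - 3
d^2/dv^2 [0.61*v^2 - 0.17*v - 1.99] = 1.22000000000000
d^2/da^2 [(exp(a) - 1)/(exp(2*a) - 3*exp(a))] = (exp(3*a) - exp(2*a) + 9*exp(a) - 9)*exp(-a)/(exp(3*a) - 9*exp(2*a) + 27*exp(a) - 27)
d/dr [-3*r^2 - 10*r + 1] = -6*r - 10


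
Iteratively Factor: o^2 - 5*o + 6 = (o - 2)*(o - 3)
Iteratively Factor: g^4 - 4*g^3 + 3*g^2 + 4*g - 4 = (g + 1)*(g^3 - 5*g^2 + 8*g - 4) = (g - 1)*(g + 1)*(g^2 - 4*g + 4) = (g - 2)*(g - 1)*(g + 1)*(g - 2)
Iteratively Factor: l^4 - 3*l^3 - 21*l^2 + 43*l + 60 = (l - 3)*(l^3 - 21*l - 20) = (l - 3)*(l + 4)*(l^2 - 4*l - 5) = (l - 3)*(l + 1)*(l + 4)*(l - 5)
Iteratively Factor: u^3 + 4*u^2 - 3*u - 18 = (u + 3)*(u^2 + u - 6) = (u - 2)*(u + 3)*(u + 3)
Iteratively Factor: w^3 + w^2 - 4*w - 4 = (w + 1)*(w^2 - 4) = (w - 2)*(w + 1)*(w + 2)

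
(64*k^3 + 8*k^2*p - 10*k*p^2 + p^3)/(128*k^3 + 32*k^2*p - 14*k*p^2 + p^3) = (-4*k + p)/(-8*k + p)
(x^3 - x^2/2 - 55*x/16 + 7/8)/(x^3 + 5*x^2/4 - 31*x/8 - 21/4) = (4*x - 1)/(2*(2*x + 3))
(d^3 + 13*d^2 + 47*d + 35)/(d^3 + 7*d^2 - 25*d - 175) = (d + 1)/(d - 5)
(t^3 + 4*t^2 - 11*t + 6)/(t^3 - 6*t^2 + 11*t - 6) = (t^2 + 5*t - 6)/(t^2 - 5*t + 6)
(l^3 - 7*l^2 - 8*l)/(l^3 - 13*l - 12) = l*(l - 8)/(l^2 - l - 12)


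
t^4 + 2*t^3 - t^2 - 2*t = t*(t - 1)*(t + 1)*(t + 2)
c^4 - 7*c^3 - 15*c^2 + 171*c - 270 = (c - 6)*(c - 3)^2*(c + 5)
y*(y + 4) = y^2 + 4*y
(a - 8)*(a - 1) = a^2 - 9*a + 8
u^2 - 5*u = u*(u - 5)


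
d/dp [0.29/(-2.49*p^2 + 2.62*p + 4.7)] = (1.4442*p - 0.7598)/(-2.49*p^2 + 2.62*p + 4.7)^2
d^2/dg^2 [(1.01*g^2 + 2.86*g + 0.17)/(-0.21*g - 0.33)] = (2.77555756156289e-17*g^2 + 0.161424)/(0.009261*g^3 + 0.043659*g^2 + 0.068607*g + 0.035937)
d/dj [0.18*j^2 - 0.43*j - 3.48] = 0.36*j - 0.43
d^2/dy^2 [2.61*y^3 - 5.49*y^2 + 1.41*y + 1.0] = 15.66*y - 10.98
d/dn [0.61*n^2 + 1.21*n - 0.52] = 1.22*n + 1.21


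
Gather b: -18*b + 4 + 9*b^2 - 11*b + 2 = 9*b^2 - 29*b + 6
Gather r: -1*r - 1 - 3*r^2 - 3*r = -3*r^2 - 4*r - 1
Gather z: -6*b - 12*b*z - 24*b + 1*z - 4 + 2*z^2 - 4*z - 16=-30*b + 2*z^2 + z*(-12*b - 3) - 20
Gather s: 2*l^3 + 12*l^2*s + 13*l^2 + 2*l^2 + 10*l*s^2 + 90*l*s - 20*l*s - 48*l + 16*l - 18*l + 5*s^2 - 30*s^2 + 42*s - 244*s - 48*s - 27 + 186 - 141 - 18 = 2*l^3 + 15*l^2 - 50*l + s^2*(10*l - 25) + s*(12*l^2 + 70*l - 250)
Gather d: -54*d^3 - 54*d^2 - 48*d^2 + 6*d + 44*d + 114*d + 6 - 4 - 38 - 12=-54*d^3 - 102*d^2 + 164*d - 48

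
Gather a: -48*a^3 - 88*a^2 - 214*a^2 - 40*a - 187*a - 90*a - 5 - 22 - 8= -48*a^3 - 302*a^2 - 317*a - 35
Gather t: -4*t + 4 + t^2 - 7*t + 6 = t^2 - 11*t + 10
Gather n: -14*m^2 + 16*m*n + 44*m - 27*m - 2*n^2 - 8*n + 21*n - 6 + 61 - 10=-14*m^2 + 17*m - 2*n^2 + n*(16*m + 13) + 45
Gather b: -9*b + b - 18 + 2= -8*b - 16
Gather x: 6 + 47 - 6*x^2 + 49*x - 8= -6*x^2 + 49*x + 45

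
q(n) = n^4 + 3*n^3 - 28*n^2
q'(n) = 4*n^3 + 9*n^2 - 56*n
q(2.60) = -90.85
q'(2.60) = -14.46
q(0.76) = -14.52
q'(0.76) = -35.61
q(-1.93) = -111.99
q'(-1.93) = 112.85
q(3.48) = -66.00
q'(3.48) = 82.69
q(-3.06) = -260.46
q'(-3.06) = 141.02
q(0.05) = -0.07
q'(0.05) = -2.78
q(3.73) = -40.31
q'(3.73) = 123.92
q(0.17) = -0.79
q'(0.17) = -9.24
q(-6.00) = -360.00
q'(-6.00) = -204.00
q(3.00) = -90.00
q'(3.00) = 21.00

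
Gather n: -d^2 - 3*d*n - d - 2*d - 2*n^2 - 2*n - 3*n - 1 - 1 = -d^2 - 3*d - 2*n^2 + n*(-3*d - 5) - 2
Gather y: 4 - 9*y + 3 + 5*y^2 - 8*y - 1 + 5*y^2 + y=10*y^2 - 16*y + 6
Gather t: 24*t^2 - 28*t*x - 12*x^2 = 24*t^2 - 28*t*x - 12*x^2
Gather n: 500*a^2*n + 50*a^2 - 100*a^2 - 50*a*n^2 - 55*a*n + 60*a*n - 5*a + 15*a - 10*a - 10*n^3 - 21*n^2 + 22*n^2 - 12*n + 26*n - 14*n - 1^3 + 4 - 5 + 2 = -50*a^2 - 10*n^3 + n^2*(1 - 50*a) + n*(500*a^2 + 5*a)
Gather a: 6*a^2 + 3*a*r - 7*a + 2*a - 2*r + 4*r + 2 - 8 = 6*a^2 + a*(3*r - 5) + 2*r - 6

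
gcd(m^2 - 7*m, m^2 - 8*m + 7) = m - 7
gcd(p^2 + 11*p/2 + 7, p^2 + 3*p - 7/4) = p + 7/2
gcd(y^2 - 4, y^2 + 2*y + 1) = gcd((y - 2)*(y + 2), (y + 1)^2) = 1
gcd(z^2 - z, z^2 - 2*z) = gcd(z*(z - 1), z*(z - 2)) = z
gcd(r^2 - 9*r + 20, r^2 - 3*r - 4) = r - 4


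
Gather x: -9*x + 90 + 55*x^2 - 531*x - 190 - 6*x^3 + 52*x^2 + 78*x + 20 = -6*x^3 + 107*x^2 - 462*x - 80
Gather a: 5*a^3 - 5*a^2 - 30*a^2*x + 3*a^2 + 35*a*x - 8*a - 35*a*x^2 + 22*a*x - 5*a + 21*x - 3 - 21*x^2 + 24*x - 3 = 5*a^3 + a^2*(-30*x - 2) + a*(-35*x^2 + 57*x - 13) - 21*x^2 + 45*x - 6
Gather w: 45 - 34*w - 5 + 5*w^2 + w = 5*w^2 - 33*w + 40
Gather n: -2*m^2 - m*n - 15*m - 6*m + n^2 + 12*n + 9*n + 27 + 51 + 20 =-2*m^2 - 21*m + n^2 + n*(21 - m) + 98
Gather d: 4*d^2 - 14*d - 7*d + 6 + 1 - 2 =4*d^2 - 21*d + 5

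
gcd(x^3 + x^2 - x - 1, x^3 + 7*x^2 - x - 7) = x^2 - 1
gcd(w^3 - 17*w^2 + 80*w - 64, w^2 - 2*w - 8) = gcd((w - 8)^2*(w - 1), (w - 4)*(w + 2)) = 1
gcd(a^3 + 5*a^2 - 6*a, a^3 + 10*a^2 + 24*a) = a^2 + 6*a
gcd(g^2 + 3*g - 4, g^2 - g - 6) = 1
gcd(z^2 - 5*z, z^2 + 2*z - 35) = z - 5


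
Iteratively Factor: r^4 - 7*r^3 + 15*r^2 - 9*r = (r)*(r^3 - 7*r^2 + 15*r - 9) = r*(r - 3)*(r^2 - 4*r + 3) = r*(r - 3)^2*(r - 1)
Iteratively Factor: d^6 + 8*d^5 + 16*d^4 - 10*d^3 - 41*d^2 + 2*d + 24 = (d + 1)*(d^5 + 7*d^4 + 9*d^3 - 19*d^2 - 22*d + 24) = (d - 1)*(d + 1)*(d^4 + 8*d^3 + 17*d^2 - 2*d - 24) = (d - 1)*(d + 1)*(d + 3)*(d^3 + 5*d^2 + 2*d - 8) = (d - 1)*(d + 1)*(d + 3)*(d + 4)*(d^2 + d - 2) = (d - 1)^2*(d + 1)*(d + 3)*(d + 4)*(d + 2)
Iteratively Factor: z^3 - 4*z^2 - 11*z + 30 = (z - 2)*(z^2 - 2*z - 15) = (z - 5)*(z - 2)*(z + 3)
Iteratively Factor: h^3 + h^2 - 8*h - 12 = (h + 2)*(h^2 - h - 6) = (h + 2)^2*(h - 3)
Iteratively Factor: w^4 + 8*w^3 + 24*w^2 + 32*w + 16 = (w + 2)*(w^3 + 6*w^2 + 12*w + 8) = (w + 2)^2*(w^2 + 4*w + 4) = (w + 2)^3*(w + 2)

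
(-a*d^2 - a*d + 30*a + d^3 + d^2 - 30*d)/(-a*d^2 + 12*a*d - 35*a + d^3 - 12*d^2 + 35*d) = (d + 6)/(d - 7)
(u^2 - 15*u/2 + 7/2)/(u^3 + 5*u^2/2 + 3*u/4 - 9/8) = 4*(u - 7)/(4*u^2 + 12*u + 9)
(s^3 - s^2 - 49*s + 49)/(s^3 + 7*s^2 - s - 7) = (s - 7)/(s + 1)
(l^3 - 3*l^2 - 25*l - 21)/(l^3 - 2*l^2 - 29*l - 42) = (l + 1)/(l + 2)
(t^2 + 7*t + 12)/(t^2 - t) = (t^2 + 7*t + 12)/(t*(t - 1))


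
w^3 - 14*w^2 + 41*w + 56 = (w - 8)*(w - 7)*(w + 1)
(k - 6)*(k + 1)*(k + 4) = k^3 - k^2 - 26*k - 24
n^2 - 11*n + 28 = (n - 7)*(n - 4)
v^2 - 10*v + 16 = (v - 8)*(v - 2)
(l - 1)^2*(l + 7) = l^3 + 5*l^2 - 13*l + 7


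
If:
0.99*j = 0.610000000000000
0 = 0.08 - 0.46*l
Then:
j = 0.62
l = 0.17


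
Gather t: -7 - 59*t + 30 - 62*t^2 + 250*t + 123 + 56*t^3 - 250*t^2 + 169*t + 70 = 56*t^3 - 312*t^2 + 360*t + 216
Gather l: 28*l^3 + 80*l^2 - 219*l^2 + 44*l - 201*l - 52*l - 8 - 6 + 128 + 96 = 28*l^3 - 139*l^2 - 209*l + 210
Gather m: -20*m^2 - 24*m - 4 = -20*m^2 - 24*m - 4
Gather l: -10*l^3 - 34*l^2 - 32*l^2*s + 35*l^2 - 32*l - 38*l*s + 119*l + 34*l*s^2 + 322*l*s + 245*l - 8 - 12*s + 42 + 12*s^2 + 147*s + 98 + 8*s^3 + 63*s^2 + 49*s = -10*l^3 + l^2*(1 - 32*s) + l*(34*s^2 + 284*s + 332) + 8*s^3 + 75*s^2 + 184*s + 132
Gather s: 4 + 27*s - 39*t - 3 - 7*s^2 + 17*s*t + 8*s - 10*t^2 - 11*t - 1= -7*s^2 + s*(17*t + 35) - 10*t^2 - 50*t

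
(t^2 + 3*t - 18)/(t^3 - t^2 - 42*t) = (t - 3)/(t*(t - 7))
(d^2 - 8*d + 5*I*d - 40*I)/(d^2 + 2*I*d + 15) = (d - 8)/(d - 3*I)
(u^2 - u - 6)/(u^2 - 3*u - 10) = (u - 3)/(u - 5)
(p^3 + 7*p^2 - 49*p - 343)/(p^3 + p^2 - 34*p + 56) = (p^2 - 49)/(p^2 - 6*p + 8)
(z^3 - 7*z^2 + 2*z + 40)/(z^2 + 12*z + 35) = (z^3 - 7*z^2 + 2*z + 40)/(z^2 + 12*z + 35)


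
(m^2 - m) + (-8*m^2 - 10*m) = -7*m^2 - 11*m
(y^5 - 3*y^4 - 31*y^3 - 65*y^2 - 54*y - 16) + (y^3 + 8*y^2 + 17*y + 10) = y^5 - 3*y^4 - 30*y^3 - 57*y^2 - 37*y - 6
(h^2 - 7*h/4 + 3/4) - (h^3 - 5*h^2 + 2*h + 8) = -h^3 + 6*h^2 - 15*h/4 - 29/4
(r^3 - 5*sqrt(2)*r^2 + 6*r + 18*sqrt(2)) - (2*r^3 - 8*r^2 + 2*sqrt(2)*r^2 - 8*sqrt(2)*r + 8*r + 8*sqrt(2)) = -r^3 - 7*sqrt(2)*r^2 + 8*r^2 - 2*r + 8*sqrt(2)*r + 10*sqrt(2)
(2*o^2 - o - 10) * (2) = 4*o^2 - 2*o - 20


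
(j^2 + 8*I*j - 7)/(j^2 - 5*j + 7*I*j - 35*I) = (j + I)/(j - 5)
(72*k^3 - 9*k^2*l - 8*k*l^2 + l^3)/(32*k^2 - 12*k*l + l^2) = (9*k^2 - l^2)/(4*k - l)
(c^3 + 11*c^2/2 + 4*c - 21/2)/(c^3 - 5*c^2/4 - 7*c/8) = 4*(-2*c^3 - 11*c^2 - 8*c + 21)/(c*(-8*c^2 + 10*c + 7))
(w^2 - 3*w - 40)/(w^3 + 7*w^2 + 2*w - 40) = (w - 8)/(w^2 + 2*w - 8)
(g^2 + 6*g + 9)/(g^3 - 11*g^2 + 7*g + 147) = (g + 3)/(g^2 - 14*g + 49)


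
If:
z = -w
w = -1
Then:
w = -1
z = 1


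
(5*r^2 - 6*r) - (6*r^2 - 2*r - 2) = -r^2 - 4*r + 2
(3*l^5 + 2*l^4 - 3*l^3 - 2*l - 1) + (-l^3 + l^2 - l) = 3*l^5 + 2*l^4 - 4*l^3 + l^2 - 3*l - 1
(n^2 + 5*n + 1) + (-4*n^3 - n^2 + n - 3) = -4*n^3 + 6*n - 2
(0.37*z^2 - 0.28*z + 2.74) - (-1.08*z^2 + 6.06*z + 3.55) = 1.45*z^2 - 6.34*z - 0.81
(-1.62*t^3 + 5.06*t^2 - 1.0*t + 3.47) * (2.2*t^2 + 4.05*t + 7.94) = -3.564*t^5 + 4.571*t^4 + 5.4302*t^3 + 43.7604*t^2 + 6.1135*t + 27.5518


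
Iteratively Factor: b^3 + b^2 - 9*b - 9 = (b + 1)*(b^2 - 9) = (b - 3)*(b + 1)*(b + 3)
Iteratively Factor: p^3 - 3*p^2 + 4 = (p - 2)*(p^2 - p - 2) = (p - 2)^2*(p + 1)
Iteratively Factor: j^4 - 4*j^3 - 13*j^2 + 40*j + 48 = (j - 4)*(j^3 - 13*j - 12) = (j - 4)*(j + 1)*(j^2 - j - 12) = (j - 4)*(j + 1)*(j + 3)*(j - 4)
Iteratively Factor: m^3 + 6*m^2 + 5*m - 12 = (m + 3)*(m^2 + 3*m - 4) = (m + 3)*(m + 4)*(m - 1)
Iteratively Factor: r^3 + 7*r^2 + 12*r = (r + 4)*(r^2 + 3*r) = r*(r + 4)*(r + 3)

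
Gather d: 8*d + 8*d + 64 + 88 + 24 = 16*d + 176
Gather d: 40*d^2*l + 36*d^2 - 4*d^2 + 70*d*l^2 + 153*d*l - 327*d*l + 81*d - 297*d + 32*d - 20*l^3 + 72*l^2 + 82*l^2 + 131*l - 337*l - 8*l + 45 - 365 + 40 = d^2*(40*l + 32) + d*(70*l^2 - 174*l - 184) - 20*l^3 + 154*l^2 - 214*l - 280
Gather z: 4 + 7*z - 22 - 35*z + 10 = -28*z - 8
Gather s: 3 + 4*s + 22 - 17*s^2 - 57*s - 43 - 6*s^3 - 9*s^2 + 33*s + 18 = -6*s^3 - 26*s^2 - 20*s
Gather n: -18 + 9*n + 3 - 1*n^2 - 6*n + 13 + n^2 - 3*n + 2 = 0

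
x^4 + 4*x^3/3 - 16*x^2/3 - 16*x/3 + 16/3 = (x - 2)*(x - 2/3)*(x + 2)^2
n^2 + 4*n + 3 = (n + 1)*(n + 3)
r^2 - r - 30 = (r - 6)*(r + 5)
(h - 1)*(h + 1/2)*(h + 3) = h^3 + 5*h^2/2 - 2*h - 3/2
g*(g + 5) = g^2 + 5*g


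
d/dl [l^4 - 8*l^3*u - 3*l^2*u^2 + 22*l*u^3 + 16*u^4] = 4*l^3 - 24*l^2*u - 6*l*u^2 + 22*u^3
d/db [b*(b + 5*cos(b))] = -5*b*sin(b) + 2*b + 5*cos(b)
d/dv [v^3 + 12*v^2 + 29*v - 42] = 3*v^2 + 24*v + 29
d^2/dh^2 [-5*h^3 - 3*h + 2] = -30*h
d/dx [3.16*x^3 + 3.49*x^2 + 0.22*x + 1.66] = 9.48*x^2 + 6.98*x + 0.22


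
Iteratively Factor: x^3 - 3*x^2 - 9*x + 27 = (x - 3)*(x^2 - 9) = (x - 3)^2*(x + 3)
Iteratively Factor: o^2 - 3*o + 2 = (o - 2)*(o - 1)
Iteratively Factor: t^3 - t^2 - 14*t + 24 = (t - 3)*(t^2 + 2*t - 8) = (t - 3)*(t + 4)*(t - 2)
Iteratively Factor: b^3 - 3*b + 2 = (b + 2)*(b^2 - 2*b + 1) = (b - 1)*(b + 2)*(b - 1)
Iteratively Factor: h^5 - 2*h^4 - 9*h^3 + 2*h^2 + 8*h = (h)*(h^4 - 2*h^3 - 9*h^2 + 2*h + 8) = h*(h + 1)*(h^3 - 3*h^2 - 6*h + 8) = h*(h - 1)*(h + 1)*(h^2 - 2*h - 8) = h*(h - 1)*(h + 1)*(h + 2)*(h - 4)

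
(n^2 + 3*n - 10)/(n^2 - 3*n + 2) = (n + 5)/(n - 1)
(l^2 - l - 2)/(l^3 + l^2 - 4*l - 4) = 1/(l + 2)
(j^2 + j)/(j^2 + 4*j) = (j + 1)/(j + 4)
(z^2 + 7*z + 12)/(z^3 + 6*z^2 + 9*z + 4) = (z + 3)/(z^2 + 2*z + 1)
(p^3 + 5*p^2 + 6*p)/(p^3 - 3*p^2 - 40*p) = (p^2 + 5*p + 6)/(p^2 - 3*p - 40)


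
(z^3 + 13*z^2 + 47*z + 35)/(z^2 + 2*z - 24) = (z^3 + 13*z^2 + 47*z + 35)/(z^2 + 2*z - 24)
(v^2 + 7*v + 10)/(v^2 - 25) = (v + 2)/(v - 5)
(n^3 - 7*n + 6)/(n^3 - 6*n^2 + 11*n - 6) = (n + 3)/(n - 3)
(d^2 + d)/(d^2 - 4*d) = (d + 1)/(d - 4)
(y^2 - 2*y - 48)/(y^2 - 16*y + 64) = (y + 6)/(y - 8)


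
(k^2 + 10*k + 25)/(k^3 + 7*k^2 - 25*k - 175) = (k + 5)/(k^2 + 2*k - 35)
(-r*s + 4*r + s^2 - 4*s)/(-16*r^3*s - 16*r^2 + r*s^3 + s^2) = (r*s - 4*r - s^2 + 4*s)/(16*r^3*s + 16*r^2 - r*s^3 - s^2)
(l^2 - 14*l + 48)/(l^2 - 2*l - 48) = (l - 6)/(l + 6)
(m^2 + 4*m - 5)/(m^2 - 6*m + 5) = (m + 5)/(m - 5)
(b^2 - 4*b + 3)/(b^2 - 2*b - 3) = (b - 1)/(b + 1)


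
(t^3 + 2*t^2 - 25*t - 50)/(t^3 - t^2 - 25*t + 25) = (t + 2)/(t - 1)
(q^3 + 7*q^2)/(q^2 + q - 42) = q^2/(q - 6)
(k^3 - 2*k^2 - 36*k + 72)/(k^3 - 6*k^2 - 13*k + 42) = (k^2 - 36)/(k^2 - 4*k - 21)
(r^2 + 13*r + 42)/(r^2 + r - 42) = (r + 6)/(r - 6)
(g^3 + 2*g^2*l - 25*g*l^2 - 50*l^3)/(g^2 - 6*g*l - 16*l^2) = (g^2 - 25*l^2)/(g - 8*l)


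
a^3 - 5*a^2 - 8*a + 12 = (a - 6)*(a - 1)*(a + 2)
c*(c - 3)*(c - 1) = c^3 - 4*c^2 + 3*c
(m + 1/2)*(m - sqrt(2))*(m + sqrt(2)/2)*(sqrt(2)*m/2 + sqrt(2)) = sqrt(2)*m^4/2 - m^3/2 + 5*sqrt(2)*m^3/4 - 5*m^2/4 - 5*sqrt(2)*m/4 - m/2 - sqrt(2)/2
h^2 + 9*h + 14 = (h + 2)*(h + 7)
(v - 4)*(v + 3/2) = v^2 - 5*v/2 - 6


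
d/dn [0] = 0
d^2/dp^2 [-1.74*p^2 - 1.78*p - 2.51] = -3.48000000000000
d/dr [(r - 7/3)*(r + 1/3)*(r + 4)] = 3*r^2 + 4*r - 79/9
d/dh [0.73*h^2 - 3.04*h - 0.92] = 1.46*h - 3.04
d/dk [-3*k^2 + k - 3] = 1 - 6*k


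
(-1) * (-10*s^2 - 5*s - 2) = 10*s^2 + 5*s + 2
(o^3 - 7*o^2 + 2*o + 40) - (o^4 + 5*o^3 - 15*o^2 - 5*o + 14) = -o^4 - 4*o^3 + 8*o^2 + 7*o + 26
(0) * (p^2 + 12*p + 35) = 0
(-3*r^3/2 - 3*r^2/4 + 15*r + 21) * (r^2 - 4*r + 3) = -3*r^5/2 + 21*r^4/4 + 27*r^3/2 - 165*r^2/4 - 39*r + 63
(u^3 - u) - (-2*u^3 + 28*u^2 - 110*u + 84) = 3*u^3 - 28*u^2 + 109*u - 84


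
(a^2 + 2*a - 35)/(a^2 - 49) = (a - 5)/(a - 7)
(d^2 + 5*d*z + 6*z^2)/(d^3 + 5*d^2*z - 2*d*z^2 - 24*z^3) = (-d - 2*z)/(-d^2 - 2*d*z + 8*z^2)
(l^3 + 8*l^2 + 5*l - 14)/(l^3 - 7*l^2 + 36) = (l^2 + 6*l - 7)/(l^2 - 9*l + 18)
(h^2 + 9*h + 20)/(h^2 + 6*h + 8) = (h + 5)/(h + 2)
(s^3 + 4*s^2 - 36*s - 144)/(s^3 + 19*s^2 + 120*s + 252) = (s^2 - 2*s - 24)/(s^2 + 13*s + 42)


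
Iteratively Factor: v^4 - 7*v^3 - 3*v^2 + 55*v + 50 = (v - 5)*(v^3 - 2*v^2 - 13*v - 10) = (v - 5)^2*(v^2 + 3*v + 2) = (v - 5)^2*(v + 1)*(v + 2)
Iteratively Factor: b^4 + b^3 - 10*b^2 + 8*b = (b - 2)*(b^3 + 3*b^2 - 4*b) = (b - 2)*(b - 1)*(b^2 + 4*b) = (b - 2)*(b - 1)*(b + 4)*(b)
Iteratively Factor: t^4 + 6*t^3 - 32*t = (t + 4)*(t^3 + 2*t^2 - 8*t) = t*(t + 4)*(t^2 + 2*t - 8) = t*(t - 2)*(t + 4)*(t + 4)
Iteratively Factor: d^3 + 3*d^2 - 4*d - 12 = (d + 3)*(d^2 - 4) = (d - 2)*(d + 3)*(d + 2)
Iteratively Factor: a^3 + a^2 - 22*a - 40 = (a + 4)*(a^2 - 3*a - 10) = (a + 2)*(a + 4)*(a - 5)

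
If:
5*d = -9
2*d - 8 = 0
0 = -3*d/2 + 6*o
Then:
No Solution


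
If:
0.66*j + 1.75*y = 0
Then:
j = -2.65151515151515*y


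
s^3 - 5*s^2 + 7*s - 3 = (s - 3)*(s - 1)^2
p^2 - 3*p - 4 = (p - 4)*(p + 1)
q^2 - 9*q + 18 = (q - 6)*(q - 3)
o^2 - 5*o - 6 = (o - 6)*(o + 1)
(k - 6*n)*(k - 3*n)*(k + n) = k^3 - 8*k^2*n + 9*k*n^2 + 18*n^3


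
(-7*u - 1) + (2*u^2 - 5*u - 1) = 2*u^2 - 12*u - 2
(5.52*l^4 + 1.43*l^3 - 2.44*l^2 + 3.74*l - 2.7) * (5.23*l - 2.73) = 28.8696*l^5 - 7.5907*l^4 - 16.6651*l^3 + 26.2214*l^2 - 24.3312*l + 7.371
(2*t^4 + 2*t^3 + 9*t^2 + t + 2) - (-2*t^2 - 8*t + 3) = 2*t^4 + 2*t^3 + 11*t^2 + 9*t - 1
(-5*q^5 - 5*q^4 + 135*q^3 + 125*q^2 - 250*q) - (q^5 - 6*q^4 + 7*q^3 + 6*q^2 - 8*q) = -6*q^5 + q^4 + 128*q^3 + 119*q^2 - 242*q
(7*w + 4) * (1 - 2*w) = -14*w^2 - w + 4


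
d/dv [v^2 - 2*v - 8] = 2*v - 2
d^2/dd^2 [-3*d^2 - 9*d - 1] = -6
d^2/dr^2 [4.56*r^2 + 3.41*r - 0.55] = 9.12000000000000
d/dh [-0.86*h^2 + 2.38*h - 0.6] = 2.38 - 1.72*h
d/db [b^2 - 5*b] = 2*b - 5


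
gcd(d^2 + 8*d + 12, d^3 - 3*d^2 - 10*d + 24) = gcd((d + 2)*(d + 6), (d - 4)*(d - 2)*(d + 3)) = 1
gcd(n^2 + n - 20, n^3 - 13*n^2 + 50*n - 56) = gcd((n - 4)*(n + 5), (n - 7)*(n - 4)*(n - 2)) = n - 4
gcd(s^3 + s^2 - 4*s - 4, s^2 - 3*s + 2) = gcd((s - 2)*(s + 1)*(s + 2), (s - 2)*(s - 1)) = s - 2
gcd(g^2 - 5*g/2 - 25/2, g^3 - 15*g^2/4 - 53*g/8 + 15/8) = g - 5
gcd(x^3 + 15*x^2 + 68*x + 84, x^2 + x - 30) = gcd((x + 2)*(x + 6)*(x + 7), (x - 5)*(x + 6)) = x + 6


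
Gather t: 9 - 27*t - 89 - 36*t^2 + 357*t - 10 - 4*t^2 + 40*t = -40*t^2 + 370*t - 90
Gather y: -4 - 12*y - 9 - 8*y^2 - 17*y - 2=-8*y^2 - 29*y - 15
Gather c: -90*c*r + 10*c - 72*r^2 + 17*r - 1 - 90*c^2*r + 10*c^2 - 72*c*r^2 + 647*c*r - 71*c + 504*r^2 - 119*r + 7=c^2*(10 - 90*r) + c*(-72*r^2 + 557*r - 61) + 432*r^2 - 102*r + 6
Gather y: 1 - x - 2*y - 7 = -x - 2*y - 6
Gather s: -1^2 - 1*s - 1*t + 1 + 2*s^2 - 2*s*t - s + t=2*s^2 + s*(-2*t - 2)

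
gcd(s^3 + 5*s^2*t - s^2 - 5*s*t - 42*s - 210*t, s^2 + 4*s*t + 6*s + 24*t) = s + 6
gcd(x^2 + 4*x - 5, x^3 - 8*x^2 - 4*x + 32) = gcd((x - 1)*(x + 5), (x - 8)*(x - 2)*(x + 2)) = 1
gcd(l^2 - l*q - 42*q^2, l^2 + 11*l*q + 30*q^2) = l + 6*q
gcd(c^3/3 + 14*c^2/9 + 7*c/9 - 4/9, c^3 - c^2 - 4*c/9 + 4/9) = 1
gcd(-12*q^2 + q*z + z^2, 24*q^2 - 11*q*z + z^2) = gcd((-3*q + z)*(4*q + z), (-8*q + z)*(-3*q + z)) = -3*q + z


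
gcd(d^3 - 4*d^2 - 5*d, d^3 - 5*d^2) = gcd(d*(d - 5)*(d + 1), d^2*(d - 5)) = d^2 - 5*d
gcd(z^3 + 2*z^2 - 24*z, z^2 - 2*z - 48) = z + 6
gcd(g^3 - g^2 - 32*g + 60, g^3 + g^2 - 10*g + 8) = g - 2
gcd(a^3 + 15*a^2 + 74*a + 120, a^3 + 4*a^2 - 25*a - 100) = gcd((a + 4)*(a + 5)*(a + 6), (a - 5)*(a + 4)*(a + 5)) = a^2 + 9*a + 20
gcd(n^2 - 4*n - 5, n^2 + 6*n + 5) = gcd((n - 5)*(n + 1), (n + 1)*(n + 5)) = n + 1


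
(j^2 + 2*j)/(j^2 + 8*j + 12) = j/(j + 6)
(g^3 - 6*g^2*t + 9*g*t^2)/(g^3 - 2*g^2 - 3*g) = (-g^2 + 6*g*t - 9*t^2)/(-g^2 + 2*g + 3)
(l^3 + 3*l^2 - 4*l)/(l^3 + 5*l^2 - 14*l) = (l^2 + 3*l - 4)/(l^2 + 5*l - 14)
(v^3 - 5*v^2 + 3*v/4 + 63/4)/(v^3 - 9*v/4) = (2*v^2 - 13*v + 21)/(v*(2*v - 3))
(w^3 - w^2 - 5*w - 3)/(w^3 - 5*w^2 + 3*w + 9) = (w + 1)/(w - 3)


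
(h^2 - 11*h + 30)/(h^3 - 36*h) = (h - 5)/(h*(h + 6))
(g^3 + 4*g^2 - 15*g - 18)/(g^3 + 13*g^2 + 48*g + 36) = (g - 3)/(g + 6)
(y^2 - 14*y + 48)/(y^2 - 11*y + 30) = (y - 8)/(y - 5)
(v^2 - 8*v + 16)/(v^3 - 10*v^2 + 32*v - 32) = 1/(v - 2)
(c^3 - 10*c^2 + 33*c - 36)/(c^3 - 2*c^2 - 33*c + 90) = (c^2 - 7*c + 12)/(c^2 + c - 30)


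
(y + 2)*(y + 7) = y^2 + 9*y + 14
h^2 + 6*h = h*(h + 6)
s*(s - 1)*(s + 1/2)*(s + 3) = s^4 + 5*s^3/2 - 2*s^2 - 3*s/2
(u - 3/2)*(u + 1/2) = u^2 - u - 3/4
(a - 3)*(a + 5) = a^2 + 2*a - 15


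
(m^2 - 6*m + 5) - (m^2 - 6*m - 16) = 21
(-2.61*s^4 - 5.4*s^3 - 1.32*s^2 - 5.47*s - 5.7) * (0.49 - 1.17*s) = 3.0537*s^5 + 5.0391*s^4 - 1.1016*s^3 + 5.7531*s^2 + 3.9887*s - 2.793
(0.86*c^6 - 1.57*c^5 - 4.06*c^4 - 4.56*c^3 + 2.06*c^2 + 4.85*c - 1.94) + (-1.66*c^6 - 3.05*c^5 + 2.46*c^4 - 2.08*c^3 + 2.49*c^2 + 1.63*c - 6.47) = -0.8*c^6 - 4.62*c^5 - 1.6*c^4 - 6.64*c^3 + 4.55*c^2 + 6.48*c - 8.41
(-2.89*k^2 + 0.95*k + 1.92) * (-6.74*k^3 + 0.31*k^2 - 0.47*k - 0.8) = 19.4786*k^5 - 7.2989*k^4 - 11.288*k^3 + 2.4607*k^2 - 1.6624*k - 1.536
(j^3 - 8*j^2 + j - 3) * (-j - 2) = -j^4 + 6*j^3 + 15*j^2 + j + 6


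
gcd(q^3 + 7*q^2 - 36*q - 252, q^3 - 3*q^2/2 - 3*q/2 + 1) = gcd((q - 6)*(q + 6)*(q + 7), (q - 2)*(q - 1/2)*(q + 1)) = 1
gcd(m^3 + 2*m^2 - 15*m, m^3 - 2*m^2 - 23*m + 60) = m^2 + 2*m - 15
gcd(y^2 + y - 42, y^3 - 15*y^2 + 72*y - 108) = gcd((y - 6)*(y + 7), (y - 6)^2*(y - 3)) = y - 6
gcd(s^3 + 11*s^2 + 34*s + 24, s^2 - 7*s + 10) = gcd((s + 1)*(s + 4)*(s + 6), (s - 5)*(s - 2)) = 1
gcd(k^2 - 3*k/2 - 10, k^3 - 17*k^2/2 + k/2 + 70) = k^2 - 3*k/2 - 10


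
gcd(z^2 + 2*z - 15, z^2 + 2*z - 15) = z^2 + 2*z - 15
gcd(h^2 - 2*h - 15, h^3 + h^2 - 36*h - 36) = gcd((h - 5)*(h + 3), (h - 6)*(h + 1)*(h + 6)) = 1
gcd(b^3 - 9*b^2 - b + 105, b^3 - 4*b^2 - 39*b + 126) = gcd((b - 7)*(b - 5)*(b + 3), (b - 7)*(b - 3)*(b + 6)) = b - 7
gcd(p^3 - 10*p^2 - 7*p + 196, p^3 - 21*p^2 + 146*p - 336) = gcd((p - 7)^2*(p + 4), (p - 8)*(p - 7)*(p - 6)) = p - 7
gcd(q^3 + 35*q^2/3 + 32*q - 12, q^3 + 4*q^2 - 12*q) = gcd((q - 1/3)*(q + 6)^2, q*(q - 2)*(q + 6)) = q + 6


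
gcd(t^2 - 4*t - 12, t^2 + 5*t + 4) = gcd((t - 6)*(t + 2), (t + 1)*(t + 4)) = 1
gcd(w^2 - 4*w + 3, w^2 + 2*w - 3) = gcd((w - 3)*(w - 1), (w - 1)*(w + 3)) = w - 1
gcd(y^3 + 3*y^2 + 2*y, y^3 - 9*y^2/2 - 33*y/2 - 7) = y + 2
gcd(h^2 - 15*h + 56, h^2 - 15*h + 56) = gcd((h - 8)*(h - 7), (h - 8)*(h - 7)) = h^2 - 15*h + 56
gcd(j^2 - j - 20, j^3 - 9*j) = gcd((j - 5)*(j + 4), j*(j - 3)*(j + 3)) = 1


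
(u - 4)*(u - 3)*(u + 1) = u^3 - 6*u^2 + 5*u + 12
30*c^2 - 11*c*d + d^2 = (-6*c + d)*(-5*c + d)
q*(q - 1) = q^2 - q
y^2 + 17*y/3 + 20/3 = (y + 5/3)*(y + 4)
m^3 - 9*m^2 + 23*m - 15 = (m - 5)*(m - 3)*(m - 1)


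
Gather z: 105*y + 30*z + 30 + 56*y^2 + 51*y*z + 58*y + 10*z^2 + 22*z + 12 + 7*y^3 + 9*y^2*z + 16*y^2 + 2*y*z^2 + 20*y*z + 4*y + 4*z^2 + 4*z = 7*y^3 + 72*y^2 + 167*y + z^2*(2*y + 14) + z*(9*y^2 + 71*y + 56) + 42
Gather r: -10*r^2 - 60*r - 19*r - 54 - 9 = -10*r^2 - 79*r - 63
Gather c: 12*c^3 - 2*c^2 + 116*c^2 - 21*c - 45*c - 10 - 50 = 12*c^3 + 114*c^2 - 66*c - 60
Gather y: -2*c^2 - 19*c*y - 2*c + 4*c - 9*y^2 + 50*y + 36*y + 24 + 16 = -2*c^2 + 2*c - 9*y^2 + y*(86 - 19*c) + 40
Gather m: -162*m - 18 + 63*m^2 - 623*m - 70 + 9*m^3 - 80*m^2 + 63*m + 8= 9*m^3 - 17*m^2 - 722*m - 80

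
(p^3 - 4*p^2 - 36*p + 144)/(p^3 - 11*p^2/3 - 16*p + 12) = 3*(p^2 + 2*p - 24)/(3*p^2 + 7*p - 6)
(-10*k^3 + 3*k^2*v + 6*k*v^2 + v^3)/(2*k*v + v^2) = -5*k^2/v + 4*k + v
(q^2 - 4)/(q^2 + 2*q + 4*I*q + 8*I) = (q - 2)/(q + 4*I)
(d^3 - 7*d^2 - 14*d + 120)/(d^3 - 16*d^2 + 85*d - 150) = (d + 4)/(d - 5)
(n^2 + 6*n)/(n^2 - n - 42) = n/(n - 7)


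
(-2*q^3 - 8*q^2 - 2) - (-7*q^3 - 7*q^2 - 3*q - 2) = 5*q^3 - q^2 + 3*q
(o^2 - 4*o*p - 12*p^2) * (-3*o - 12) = -3*o^3 + 12*o^2*p - 12*o^2 + 36*o*p^2 + 48*o*p + 144*p^2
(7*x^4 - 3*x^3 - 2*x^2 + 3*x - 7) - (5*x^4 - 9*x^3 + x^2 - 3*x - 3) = 2*x^4 + 6*x^3 - 3*x^2 + 6*x - 4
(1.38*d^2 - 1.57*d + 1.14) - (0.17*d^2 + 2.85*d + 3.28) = 1.21*d^2 - 4.42*d - 2.14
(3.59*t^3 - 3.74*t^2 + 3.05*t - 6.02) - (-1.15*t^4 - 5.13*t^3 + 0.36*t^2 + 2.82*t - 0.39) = 1.15*t^4 + 8.72*t^3 - 4.1*t^2 + 0.23*t - 5.63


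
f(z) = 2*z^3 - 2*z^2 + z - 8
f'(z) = 6*z^2 - 4*z + 1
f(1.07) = -6.77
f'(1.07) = 3.59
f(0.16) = -7.88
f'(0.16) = 0.51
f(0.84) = -7.39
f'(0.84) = 1.87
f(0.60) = -7.69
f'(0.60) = 0.76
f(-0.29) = -8.51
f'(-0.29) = 2.66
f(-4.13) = -187.13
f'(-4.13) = 119.86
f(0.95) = -7.14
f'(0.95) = 2.62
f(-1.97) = -33.02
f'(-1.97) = 32.17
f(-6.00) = -518.00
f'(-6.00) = 241.00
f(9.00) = 1297.00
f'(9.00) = 451.00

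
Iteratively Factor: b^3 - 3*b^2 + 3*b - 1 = (b - 1)*(b^2 - 2*b + 1) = (b - 1)^2*(b - 1)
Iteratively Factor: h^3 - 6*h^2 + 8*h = (h - 2)*(h^2 - 4*h) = (h - 4)*(h - 2)*(h)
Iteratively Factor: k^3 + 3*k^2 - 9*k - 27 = (k + 3)*(k^2 - 9) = (k + 3)^2*(k - 3)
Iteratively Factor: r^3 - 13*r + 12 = (r - 1)*(r^2 + r - 12) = (r - 1)*(r + 4)*(r - 3)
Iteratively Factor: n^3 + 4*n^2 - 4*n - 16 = (n - 2)*(n^2 + 6*n + 8) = (n - 2)*(n + 4)*(n + 2)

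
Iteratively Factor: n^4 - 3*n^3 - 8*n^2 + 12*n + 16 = (n + 1)*(n^3 - 4*n^2 - 4*n + 16) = (n - 2)*(n + 1)*(n^2 - 2*n - 8) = (n - 4)*(n - 2)*(n + 1)*(n + 2)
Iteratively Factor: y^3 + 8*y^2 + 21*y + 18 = (y + 2)*(y^2 + 6*y + 9) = (y + 2)*(y + 3)*(y + 3)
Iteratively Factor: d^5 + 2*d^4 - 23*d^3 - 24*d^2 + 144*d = (d + 4)*(d^4 - 2*d^3 - 15*d^2 + 36*d) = d*(d + 4)*(d^3 - 2*d^2 - 15*d + 36) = d*(d - 3)*(d + 4)*(d^2 + d - 12) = d*(d - 3)*(d + 4)^2*(d - 3)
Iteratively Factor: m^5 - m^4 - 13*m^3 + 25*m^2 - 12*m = (m - 1)*(m^4 - 13*m^2 + 12*m) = (m - 1)*(m + 4)*(m^3 - 4*m^2 + 3*m) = m*(m - 1)*(m + 4)*(m^2 - 4*m + 3) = m*(m - 1)^2*(m + 4)*(m - 3)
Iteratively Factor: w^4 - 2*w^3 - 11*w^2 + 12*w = (w)*(w^3 - 2*w^2 - 11*w + 12) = w*(w - 1)*(w^2 - w - 12) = w*(w - 1)*(w + 3)*(w - 4)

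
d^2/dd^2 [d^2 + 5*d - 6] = 2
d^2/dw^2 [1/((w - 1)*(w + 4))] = 2*((w - 1)^2 + (w - 1)*(w + 4) + (w + 4)^2)/((w - 1)^3*(w + 4)^3)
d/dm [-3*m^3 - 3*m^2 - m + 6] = -9*m^2 - 6*m - 1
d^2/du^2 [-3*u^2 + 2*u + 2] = -6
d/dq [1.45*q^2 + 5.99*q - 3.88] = 2.9*q + 5.99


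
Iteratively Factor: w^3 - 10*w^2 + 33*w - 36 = (w - 3)*(w^2 - 7*w + 12) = (w - 3)^2*(w - 4)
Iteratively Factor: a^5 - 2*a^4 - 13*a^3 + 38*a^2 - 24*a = (a)*(a^4 - 2*a^3 - 13*a^2 + 38*a - 24) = a*(a - 1)*(a^3 - a^2 - 14*a + 24) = a*(a - 1)*(a + 4)*(a^2 - 5*a + 6) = a*(a - 2)*(a - 1)*(a + 4)*(a - 3)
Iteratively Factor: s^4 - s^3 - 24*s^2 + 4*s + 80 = (s - 2)*(s^3 + s^2 - 22*s - 40) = (s - 5)*(s - 2)*(s^2 + 6*s + 8) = (s - 5)*(s - 2)*(s + 2)*(s + 4)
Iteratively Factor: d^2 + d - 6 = (d + 3)*(d - 2)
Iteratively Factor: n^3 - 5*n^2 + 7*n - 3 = (n - 1)*(n^2 - 4*n + 3) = (n - 1)^2*(n - 3)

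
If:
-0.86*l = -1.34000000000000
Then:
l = 1.56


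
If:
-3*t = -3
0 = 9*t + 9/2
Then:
No Solution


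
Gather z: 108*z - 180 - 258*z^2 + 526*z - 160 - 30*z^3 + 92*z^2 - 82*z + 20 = -30*z^3 - 166*z^2 + 552*z - 320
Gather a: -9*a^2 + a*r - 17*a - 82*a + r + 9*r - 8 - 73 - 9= -9*a^2 + a*(r - 99) + 10*r - 90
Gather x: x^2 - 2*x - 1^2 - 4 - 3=x^2 - 2*x - 8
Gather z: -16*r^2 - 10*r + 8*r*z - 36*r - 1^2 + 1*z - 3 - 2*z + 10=-16*r^2 - 46*r + z*(8*r - 1) + 6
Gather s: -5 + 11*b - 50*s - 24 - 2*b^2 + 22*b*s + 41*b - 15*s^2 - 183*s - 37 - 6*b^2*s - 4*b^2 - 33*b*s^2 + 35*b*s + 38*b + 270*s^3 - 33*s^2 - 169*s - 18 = -6*b^2 + 90*b + 270*s^3 + s^2*(-33*b - 48) + s*(-6*b^2 + 57*b - 402) - 84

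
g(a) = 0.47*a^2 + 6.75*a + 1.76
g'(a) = 0.94*a + 6.75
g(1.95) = 16.71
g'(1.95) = 8.58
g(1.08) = 9.60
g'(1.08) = 7.77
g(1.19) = 10.46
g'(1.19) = 7.87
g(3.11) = 27.30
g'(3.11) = 9.67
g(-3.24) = -15.18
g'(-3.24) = 3.70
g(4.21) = 38.51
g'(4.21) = 10.71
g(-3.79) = -17.07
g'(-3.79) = 3.19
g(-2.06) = -10.15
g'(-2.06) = 4.81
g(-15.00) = 6.26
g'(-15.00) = -7.35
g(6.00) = 59.18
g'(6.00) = 12.39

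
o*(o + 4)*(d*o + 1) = d*o^3 + 4*d*o^2 + o^2 + 4*o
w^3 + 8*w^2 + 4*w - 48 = (w - 2)*(w + 4)*(w + 6)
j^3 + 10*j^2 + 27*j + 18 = (j + 1)*(j + 3)*(j + 6)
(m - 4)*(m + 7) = m^2 + 3*m - 28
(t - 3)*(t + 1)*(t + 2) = t^3 - 7*t - 6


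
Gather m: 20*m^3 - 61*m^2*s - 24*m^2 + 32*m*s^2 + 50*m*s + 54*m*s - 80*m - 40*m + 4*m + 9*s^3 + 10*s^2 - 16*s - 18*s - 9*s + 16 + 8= 20*m^3 + m^2*(-61*s - 24) + m*(32*s^2 + 104*s - 116) + 9*s^3 + 10*s^2 - 43*s + 24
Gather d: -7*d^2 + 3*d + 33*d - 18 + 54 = -7*d^2 + 36*d + 36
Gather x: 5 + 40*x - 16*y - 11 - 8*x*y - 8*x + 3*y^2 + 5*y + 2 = x*(32 - 8*y) + 3*y^2 - 11*y - 4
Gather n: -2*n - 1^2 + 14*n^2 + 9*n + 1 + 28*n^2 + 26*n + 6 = 42*n^2 + 33*n + 6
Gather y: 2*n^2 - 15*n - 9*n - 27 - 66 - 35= 2*n^2 - 24*n - 128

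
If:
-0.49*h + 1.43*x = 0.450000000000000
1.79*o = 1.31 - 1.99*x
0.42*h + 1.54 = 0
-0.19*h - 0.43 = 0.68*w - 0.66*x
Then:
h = -3.67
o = 1.78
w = -0.52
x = -0.94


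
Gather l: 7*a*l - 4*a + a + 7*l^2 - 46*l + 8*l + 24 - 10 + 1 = -3*a + 7*l^2 + l*(7*a - 38) + 15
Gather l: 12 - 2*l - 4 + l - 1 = 7 - l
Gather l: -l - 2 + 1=-l - 1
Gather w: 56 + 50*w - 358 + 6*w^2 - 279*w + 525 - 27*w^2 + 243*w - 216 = -21*w^2 + 14*w + 7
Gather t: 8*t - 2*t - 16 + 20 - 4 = 6*t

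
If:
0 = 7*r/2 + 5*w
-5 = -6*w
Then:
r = -25/21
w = 5/6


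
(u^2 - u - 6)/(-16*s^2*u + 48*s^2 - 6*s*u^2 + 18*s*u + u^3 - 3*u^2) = (-u - 2)/(16*s^2 + 6*s*u - u^2)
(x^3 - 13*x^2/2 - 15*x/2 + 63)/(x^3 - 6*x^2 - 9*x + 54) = (x - 7/2)/(x - 3)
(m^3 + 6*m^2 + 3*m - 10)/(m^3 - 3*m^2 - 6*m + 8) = (m + 5)/(m - 4)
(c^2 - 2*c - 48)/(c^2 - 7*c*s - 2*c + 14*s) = (c^2 - 2*c - 48)/(c^2 - 7*c*s - 2*c + 14*s)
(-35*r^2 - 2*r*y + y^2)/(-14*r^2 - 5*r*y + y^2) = (5*r + y)/(2*r + y)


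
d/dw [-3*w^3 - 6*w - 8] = -9*w^2 - 6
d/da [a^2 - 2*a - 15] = 2*a - 2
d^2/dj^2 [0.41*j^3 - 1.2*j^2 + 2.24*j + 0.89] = 2.46*j - 2.4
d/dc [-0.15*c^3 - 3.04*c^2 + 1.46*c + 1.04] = -0.45*c^2 - 6.08*c + 1.46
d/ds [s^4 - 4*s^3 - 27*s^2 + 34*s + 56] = 4*s^3 - 12*s^2 - 54*s + 34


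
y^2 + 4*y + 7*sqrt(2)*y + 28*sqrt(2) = (y + 4)*(y + 7*sqrt(2))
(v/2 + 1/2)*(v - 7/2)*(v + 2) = v^3/2 - v^2/4 - 17*v/4 - 7/2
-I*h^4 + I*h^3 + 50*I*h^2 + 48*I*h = h*(h - 8)*(h + 6)*(-I*h - I)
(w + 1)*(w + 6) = w^2 + 7*w + 6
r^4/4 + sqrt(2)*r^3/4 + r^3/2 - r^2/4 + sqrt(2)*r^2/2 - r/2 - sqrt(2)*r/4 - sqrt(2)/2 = (r/2 + 1/2)*(r/2 + 1)*(r - 1)*(r + sqrt(2))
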